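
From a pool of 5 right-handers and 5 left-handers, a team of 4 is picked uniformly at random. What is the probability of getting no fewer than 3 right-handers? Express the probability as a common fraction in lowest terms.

11/42

There are C(10,4) = 210 ways to choose the 4.
Favorable selections (no fewer than 3 right-handers): C(5,3)·C(5,1) + C(5,4)·C(5,0) = 50 + 5 = 55.
Probability = 55/210 = 11/42.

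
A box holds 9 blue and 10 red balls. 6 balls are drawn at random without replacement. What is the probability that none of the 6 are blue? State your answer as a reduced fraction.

5/646

There are C(19,6) = 27132 possible selections.
Selections with no blue (all red): C(10,6) = 210.
Probability = 210/27132 = 5/646.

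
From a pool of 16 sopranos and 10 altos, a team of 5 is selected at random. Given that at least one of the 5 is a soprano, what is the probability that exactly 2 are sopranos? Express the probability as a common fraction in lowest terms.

1800/8191

Work in counts. Selections with at least one soprano: C(26,5) − C(10,5) = 65780 − 252 = 65528.
Of those, selections where exactly 2 are sopranos: C(16,2)·C(10,3) = 120·120 = 14400.
Conditional probability = 14400/65528 = 1800/8191.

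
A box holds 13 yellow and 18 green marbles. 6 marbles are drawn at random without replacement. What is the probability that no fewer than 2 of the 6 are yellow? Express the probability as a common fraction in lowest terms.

There are C(31,6) = 736281 ways to choose the 6.
Favorable selections (no fewer than 2 yellow): C(13,2)·C(18,4) + C(13,3)·C(18,3) + C(13,4)·C(18,2) + C(13,5)·C(18,1) + C(13,6)·C(18,0) = 238680 + 233376 + 109395 + 23166 + 1716 = 606333.
Probability = 606333/736281 = 2221/2697.

2221/2697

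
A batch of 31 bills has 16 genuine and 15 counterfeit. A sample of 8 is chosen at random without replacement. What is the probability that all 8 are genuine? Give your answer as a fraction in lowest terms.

22/13485

There are C(31,8) = 7888725 possible selections.
Selections with all genuine: C(16,8) = 12870.
Probability = 12870/7888725 = 22/13485.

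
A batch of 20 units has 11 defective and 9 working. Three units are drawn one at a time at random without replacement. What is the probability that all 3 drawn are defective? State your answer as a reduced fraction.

11/76

Multiply the conditional probabilities at each draw: 11/20 · 10/19 · 9/18 = 990/6840 = 11/76.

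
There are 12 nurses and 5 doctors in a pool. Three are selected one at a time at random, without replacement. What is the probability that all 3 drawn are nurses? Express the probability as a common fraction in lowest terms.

Multiply the conditional probabilities at each draw: 12/17 · 11/16 · 10/15 = 1320/4080 = 11/34.

11/34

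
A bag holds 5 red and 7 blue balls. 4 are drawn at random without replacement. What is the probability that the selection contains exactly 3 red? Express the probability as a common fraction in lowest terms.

14/99

Total number of selections: C(12,4) = 495.
Selections with exactly 3 red: choose 3 of the 5 red and 1 of the 7 blue, C(5,3)·C(7,1) = 10·7 = 70.
Probability = 70/495 = 14/99.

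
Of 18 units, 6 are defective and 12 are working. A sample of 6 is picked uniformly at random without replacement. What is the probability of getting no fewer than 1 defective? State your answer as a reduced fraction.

210/221

Total selections: C(18,6) = 18564.
The complement is all 6 are working: C(12,6) = 924.
Probability = 1 − 924/18564 = 17640/18564 = 210/221.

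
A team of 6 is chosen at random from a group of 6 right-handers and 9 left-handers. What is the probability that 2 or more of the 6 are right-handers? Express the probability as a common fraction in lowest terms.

Total selections: C(15,6) = 5005.
Favorable selections (2 or more right-handers): C(6,2)·C(9,4) + C(6,3)·C(9,3) + C(6,4)·C(9,2) + C(6,5)·C(9,1) + C(6,6)·C(9,0) = 1890 + 1680 + 540 + 54 + 1 = 4165.
Probability = 4165/5005 = 119/143.

119/143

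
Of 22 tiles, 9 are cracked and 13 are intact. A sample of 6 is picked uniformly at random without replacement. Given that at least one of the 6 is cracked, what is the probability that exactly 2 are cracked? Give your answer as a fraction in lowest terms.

Work in counts. Selections with at least one cracked: C(22,6) − C(13,6) = 74613 − 1716 = 72897.
Of those, selections where exactly 2 are cracked: C(9,2)·C(13,4) = 36·715 = 25740.
Conditional probability = 25740/72897 = 780/2209.

780/2209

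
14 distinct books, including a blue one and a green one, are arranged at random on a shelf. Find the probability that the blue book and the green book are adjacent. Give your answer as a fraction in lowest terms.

There are 14! = 87178291200 arrangements.
Treat the blue book and the green book as a block: 13! arrangements of the blocks × 2 orders within the block = 2·6227020800 = 12454041600.
Probability = 12454041600/87178291200 = 1/7.

1/7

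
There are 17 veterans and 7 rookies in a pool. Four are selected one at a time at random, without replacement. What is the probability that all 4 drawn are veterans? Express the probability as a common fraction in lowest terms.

Multiply the conditional probabilities at each draw: 17/24 · 16/23 · 15/22 · 14/21 = 57120/255024 = 170/759.

170/759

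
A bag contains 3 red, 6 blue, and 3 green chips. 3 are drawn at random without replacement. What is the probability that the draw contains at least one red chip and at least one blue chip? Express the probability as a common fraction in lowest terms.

117/220

There are C(12,3) = 220 possible draws.
By inclusion-exclusion on the complements, draws missing all red or all blue: C(9,3) + C(6,3) − C(3,3) = 84 + 20 − 1 = 103.
So draws with at least one of each: 220 − 103 = 117, probability 117/220.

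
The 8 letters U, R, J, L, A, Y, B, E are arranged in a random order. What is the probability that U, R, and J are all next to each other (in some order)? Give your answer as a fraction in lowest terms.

There are 8! = 40320 arrangements.
Treat the three as one block: 6! placements × 3! orders within the block = 720·6 = 4320.
Probability = 4320/40320 = 3/28.

3/28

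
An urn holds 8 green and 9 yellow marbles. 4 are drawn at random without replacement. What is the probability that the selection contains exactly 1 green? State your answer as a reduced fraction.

24/85

The sample space is all 4-subsets of the 17: C(17,4) = 2380.
Selections with exactly 1 green: choose 1 of the 8 green and 3 of the 9 yellow, C(8,1)·C(9,3) = 8·84 = 672.
Probability = 672/2380 = 24/85.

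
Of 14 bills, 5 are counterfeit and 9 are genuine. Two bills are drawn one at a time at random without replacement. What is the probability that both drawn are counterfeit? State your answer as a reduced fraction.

10/91

Multiply the conditional probabilities at each draw: 5/14 · 4/13 = 20/182 = 10/91.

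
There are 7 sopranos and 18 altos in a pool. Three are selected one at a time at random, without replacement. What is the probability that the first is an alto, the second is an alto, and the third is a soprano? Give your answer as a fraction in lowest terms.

Multiply the conditional probabilities at each draw: 18/25 · 17/24 · 7/23 = 2142/13800 = 357/2300.

357/2300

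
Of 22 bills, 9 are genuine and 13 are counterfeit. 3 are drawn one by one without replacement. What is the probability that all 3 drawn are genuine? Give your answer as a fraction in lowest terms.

3/55

Multiply the conditional probabilities at each draw: 9/22 · 8/21 · 7/20 = 504/9240 = 3/55.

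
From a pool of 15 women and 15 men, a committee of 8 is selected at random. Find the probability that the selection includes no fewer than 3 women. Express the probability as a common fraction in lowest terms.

There are C(30,8) = 5852925 ways to choose the 8.
Count the complement (fewer than 3 women): C(15,0)·C(15,8) + C(15,1)·C(15,7) + C(15,2)·C(15,6) = 6435 + 96525 + 525525 = 628485.
Probability = 1 − 628485/5852925 = 5224440/5852925 = 26792/30015.

26792/30015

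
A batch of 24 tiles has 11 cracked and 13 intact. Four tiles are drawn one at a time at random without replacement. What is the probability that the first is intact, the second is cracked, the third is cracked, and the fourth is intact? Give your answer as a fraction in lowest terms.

65/966

Multiply the conditional probabilities at each draw: 13/24 · 11/23 · 10/22 · 12/21 = 17160/255024 = 65/966.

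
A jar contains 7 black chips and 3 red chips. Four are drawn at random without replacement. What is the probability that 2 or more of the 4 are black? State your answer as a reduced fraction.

29/30

Total selections: C(10,4) = 210.
The complement is exactly 1 black: C(7,1)·C(3,3) = 7.
Probability = 1 − 7/210 = 203/210 = 29/30.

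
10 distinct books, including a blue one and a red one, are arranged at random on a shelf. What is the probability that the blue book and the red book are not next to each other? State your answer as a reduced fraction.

4/5

There are 10! = 3628800 arrangements.
Arrangements with the blue book and the red book adjacent: 2·9! = 725760.
So not adjacent: 3628800 − 725760 = 2903040, probability 2903040/3628800 = 4/5.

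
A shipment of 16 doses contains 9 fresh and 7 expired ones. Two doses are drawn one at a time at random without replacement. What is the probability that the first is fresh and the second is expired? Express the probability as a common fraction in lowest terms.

Multiply the conditional probabilities at each draw: 9/16 · 7/15 = 63/240 = 21/80.

21/80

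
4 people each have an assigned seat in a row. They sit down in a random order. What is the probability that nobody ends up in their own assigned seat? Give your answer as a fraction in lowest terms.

There are 4! = 24 seatings.
By inclusion-exclusion, seatings with no fixed points: C(4,0)·4! − C(4,1)·3! + C(4,2)·2! − C(4,3)·1! + C(4,4)·0! = 9.
Probability = 9/24 = 3/8.

3/8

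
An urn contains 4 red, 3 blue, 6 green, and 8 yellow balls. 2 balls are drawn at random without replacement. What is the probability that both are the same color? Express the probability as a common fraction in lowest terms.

26/105

There are C(21,2) = 210 ways to draw 2 balls.
All same color: C(4,2) + C(3,2) + C(6,2) + C(8,2) = 6 + 3 + 15 + 28 = 52.
Probability = 52/210 = 26/105.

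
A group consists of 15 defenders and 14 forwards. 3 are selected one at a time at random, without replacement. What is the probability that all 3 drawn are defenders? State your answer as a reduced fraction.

Multiply the conditional probabilities at each draw: 15/29 · 14/28 · 13/27 = 2730/21924 = 65/522.

65/522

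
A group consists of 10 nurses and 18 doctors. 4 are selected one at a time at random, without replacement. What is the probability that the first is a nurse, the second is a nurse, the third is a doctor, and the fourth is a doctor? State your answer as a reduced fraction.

Multiply the conditional probabilities at each draw: 10/28 · 9/27 · 18/26 · 17/25 = 27540/491400 = 51/910.

51/910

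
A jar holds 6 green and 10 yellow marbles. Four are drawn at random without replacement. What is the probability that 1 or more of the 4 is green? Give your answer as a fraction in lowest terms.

23/26

There are C(16,4) = 1820 ways to choose the 4.
The complement is all 4 are yellow: C(10,4) = 210.
Probability = 1 − 210/1820 = 1610/1820 = 23/26.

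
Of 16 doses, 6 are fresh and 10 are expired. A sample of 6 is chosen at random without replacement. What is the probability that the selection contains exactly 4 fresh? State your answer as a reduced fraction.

675/8008

There are C(16,6) = 8008 ways to choose 6 from 16.
Selections with exactly 4 fresh: choose 4 of the 6 fresh and 2 of the 10 expired, C(6,4)·C(10,2) = 15·45 = 675.
Probability = 675/8008.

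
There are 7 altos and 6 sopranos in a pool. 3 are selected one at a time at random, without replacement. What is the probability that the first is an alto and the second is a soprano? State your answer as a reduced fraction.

7/26

Multiply the conditional probabilities at each draw: 7/13 · 6/12 = 42/156 = 7/26.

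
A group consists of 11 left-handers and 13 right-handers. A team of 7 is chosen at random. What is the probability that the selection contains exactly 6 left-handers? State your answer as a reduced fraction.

Total number of selections: C(24,7) = 346104.
Selections with exactly 6 left-handers: choose 6 of the 11 left-handers and 1 of the 13 right-handers, C(11,6)·C(13,1) = 462·13 = 6006.
Probability = 6006/346104 = 91/5244.

91/5244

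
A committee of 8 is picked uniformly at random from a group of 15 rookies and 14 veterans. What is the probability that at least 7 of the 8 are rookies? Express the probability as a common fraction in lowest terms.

There are C(29,8) = 4292145 ways to choose the 8.
Favorable selections (at least 7 rookies): C(15,7)·C(14,1) + C(15,8)·C(14,0) = 90090 + 6435 = 96525.
Probability = 96525/4292145 = 15/667.

15/667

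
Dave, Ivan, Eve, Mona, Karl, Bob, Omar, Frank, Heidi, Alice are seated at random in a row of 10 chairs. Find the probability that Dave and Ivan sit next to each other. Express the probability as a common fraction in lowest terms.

There are 10! = 3628800 arrangements.
Treat Dave and Ivan as a block: 9! arrangements of the blocks × 2 orders within the block = 2·362880 = 725760.
Probability = 725760/3628800 = 1/5.

1/5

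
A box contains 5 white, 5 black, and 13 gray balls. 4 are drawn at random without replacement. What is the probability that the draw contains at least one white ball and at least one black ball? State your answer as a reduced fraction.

30/77

There are C(23,4) = 8855 possible draws.
By inclusion-exclusion on the complements, draws missing all white or all black: C(18,4) + C(18,4) − C(13,4) = 3060 + 3060 − 715 = 5405.
So draws with at least one of each: 8855 − 5405 = 3450, probability 3450/8855 = 30/77.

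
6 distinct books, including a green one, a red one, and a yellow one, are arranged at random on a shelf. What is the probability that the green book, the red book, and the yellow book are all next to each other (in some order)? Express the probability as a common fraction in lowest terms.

1/5

There are 6! = 720 arrangements.
Treat the three as one block: 4! placements × 3! orders within the block = 24·6 = 144.
Probability = 144/720 = 1/5.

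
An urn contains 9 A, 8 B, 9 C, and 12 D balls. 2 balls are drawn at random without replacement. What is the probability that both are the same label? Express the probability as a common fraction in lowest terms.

166/703

There are C(38,2) = 703 ways to draw 2 balls.
All same label: C(9,2) + C(8,2) + C(9,2) + C(12,2) = 36 + 28 + 36 + 66 = 166.
Probability = 166/703.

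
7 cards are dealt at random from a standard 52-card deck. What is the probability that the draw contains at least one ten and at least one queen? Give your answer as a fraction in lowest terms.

3105873/16723070

There are C(52,7) = 133784560 possible draws.
By inclusion-exclusion on the complements, draws missing all tens or all queens: C(48,7) + C(48,7) − C(44,7) = 73629072 + 73629072 − 38320568 = 108937576.
So draws with at least one of each: 133784560 − 108937576 = 24846984, probability 24846984/133784560 = 3105873/16723070.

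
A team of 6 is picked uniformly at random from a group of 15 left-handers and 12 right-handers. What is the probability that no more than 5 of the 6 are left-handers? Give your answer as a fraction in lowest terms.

There are C(27,6) = 296010 ways to choose the 6.
Favorable selections (no more than 5 left-handers): C(15,0)·C(12,6) + C(15,1)·C(12,5) + C(15,2)·C(12,4) + C(15,3)·C(12,3) + C(15,4)·C(12,2) + C(15,5)·C(12,1) = 924 + 11880 + 51975 + 100100 + 90090 + 36036 = 291005.
Probability = 291005/296010 = 407/414.

407/414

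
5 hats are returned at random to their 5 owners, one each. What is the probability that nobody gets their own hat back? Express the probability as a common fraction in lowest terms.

There are 5! = 120 assignments.
By inclusion-exclusion, assignments with no fixed points: C(5,0)·5! − C(5,1)·4! + C(5,2)·3! − C(5,3)·2! + C(5,4)·1! − C(5,5)·0! = 44.
Probability = 44/120 = 11/30.

11/30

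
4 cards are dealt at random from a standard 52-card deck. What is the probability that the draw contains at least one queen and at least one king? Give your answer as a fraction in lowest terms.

1332/20825

There are C(52,4) = 270725 possible draws.
By inclusion-exclusion on the complements, draws missing all queens or all kings: C(48,4) + C(48,4) − C(44,4) = 194580 + 194580 − 135751 = 253409.
So draws with at least one of each: 270725 − 253409 = 17316, probability 17316/270725 = 1332/20825.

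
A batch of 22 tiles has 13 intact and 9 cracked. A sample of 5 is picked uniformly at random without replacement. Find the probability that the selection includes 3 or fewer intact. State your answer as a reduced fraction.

Total selections: C(22,5) = 26334.
Count the complement (more than 3 intact): C(13,4)·C(9,1) + C(13,5)·C(9,0) = 6435 + 1287 = 7722.
Probability = 1 − 7722/26334 = 18612/26334 = 94/133.

94/133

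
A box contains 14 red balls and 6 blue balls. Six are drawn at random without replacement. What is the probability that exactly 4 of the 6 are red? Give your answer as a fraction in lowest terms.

1001/2584

The sample space is all 6-subsets of the 20: C(20,6) = 38760.
Selections with exactly 4 red: choose 4 of the 14 red and 2 of the 6 blue, C(14,4)·C(6,2) = 1001·15 = 15015.
Probability = 15015/38760 = 1001/2584.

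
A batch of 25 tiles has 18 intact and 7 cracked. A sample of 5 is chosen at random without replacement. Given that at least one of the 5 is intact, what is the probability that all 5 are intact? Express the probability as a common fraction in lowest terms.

136/843

Work in counts. Selections with at least one intact: C(25,5) − C(7,5) = 53130 − 21 = 53109.
Of those, selections where all 5 are intact: C(18,5) = 8568.
Conditional probability = 8568/53109 = 136/843.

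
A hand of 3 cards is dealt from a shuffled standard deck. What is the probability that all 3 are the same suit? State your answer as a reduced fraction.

There are C(52,3) = 22100 possible 3-card hands.
Hands of one suit: 4 suits × C(13,3) = 4·286 = 1144.
Probability = 1144/22100 = 22/425.

22/425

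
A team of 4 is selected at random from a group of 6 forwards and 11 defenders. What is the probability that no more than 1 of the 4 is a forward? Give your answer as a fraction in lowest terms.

66/119

Total selections: C(17,4) = 2380.
Favorable selections (no more than 1 forward): C(6,0)·C(11,4) + C(6,1)·C(11,3) = 330 + 990 = 1320.
Probability = 1320/2380 = 66/119.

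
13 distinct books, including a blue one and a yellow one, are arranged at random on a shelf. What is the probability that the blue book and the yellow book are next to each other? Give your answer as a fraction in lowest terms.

2/13

There are 13! = 6227020800 arrangements.
Treat the blue book and the yellow book as a block: 12! arrangements of the blocks × 2 orders within the block = 2·479001600 = 958003200.
Probability = 958003200/6227020800 = 2/13.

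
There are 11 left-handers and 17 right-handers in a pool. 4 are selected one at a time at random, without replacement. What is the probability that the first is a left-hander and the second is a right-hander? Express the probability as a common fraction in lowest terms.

Multiply the conditional probabilities at each draw: 11/28 · 17/27 = 187/756.

187/756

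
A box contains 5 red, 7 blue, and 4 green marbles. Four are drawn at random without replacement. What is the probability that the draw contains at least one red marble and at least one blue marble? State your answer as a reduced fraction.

3/4

There are C(16,4) = 1820 possible draws.
By inclusion-exclusion on the complements, draws missing all red or all blue: C(11,4) + C(9,4) − C(4,4) = 330 + 126 − 1 = 455.
So draws with at least one of each: 1820 − 455 = 1365, probability 1365/1820 = 3/4.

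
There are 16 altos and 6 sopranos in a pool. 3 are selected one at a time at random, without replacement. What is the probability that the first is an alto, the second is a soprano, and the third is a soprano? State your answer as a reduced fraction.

4/77

Multiply the conditional probabilities at each draw: 16/22 · 6/21 · 5/20 = 480/9240 = 4/77.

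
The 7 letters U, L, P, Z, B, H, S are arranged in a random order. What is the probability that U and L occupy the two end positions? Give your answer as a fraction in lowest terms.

1/21

There are 7! = 5040 arrangements.
Place U and L at the ends in 2 ways, arrange the remaining 5 in 5! = 120 ways: 2·120 = 240.
Probability = 240/5040 = 1/21.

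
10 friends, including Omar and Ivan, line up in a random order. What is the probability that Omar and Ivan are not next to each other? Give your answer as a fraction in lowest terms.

4/5

There are 10! = 3628800 arrangements.
Arrangements with Omar and Ivan adjacent: 2·9! = 725760.
So not adjacent: 3628800 − 725760 = 2903040, probability 2903040/3628800 = 4/5.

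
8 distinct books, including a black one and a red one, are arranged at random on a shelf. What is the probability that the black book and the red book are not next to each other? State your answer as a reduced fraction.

There are 8! = 40320 arrangements.
Arrangements with the black book and the red book adjacent: 2·7! = 10080.
So not adjacent: 40320 − 10080 = 30240, probability 30240/40320 = 3/4.

3/4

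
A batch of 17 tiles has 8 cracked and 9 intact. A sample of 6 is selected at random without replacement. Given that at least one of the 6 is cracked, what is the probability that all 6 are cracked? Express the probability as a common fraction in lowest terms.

1/439

Work in counts. Selections with at least one cracked: C(17,6) − C(9,6) = 12376 − 84 = 12292.
Of those, selections where all 6 are cracked: C(8,6) = 28.
Conditional probability = 28/12292 = 1/439.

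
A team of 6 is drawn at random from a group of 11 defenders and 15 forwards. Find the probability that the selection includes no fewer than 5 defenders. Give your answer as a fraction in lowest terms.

Total selections: C(26,6) = 230230.
Favorable selections (no fewer than 5 defenders): C(11,5)·C(15,1) + C(11,6)·C(15,0) = 6930 + 462 = 7392.
Probability = 7392/230230 = 48/1495.

48/1495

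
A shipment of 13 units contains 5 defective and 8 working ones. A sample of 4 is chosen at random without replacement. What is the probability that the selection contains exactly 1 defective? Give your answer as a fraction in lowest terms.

Total number of selections: C(13,4) = 715.
Selections with exactly 1 defective: choose 1 of the 5 defective and 3 of the 8 working, C(5,1)·C(8,3) = 5·56 = 280.
Probability = 280/715 = 56/143.

56/143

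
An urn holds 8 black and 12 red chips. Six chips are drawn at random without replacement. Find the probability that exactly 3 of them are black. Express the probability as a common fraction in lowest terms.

Total number of selections: C(20,6) = 38760.
Selections with exactly 3 black: choose 3 of the 8 black and 3 of the 12 red, C(8,3)·C(12,3) = 56·220 = 12320.
Probability = 12320/38760 = 308/969.

308/969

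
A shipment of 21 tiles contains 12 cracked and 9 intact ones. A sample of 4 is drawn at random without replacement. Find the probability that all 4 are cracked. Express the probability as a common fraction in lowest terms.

There are C(21,4) = 5985 possible selections.
Selections with all cracked: C(12,4) = 495.
Probability = 495/5985 = 11/133.

11/133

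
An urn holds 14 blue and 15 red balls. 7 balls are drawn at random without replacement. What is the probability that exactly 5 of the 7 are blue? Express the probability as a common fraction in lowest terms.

The sample space is all 7-subsets of the 29: C(29,7) = 1560780.
Selections with exactly 5 blue: choose 5 of the 14 blue and 2 of the 15 red, C(14,5)·C(15,2) = 2002·105 = 210210.
Probability = 210210/1560780 = 539/4002.

539/4002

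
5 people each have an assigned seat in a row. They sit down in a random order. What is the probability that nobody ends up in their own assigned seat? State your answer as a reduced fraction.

11/30

There are 5! = 120 seatings.
By inclusion-exclusion, seatings with no fixed points: C(5,0)·5! − C(5,1)·4! + C(5,2)·3! − C(5,3)·2! + C(5,4)·1! − C(5,5)·0! = 44.
Probability = 44/120 = 11/30.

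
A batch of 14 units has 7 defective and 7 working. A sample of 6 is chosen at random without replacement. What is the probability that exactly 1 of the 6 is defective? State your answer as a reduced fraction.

7/143

The sample space is all 6-subsets of the 14: C(14,6) = 3003.
Selections with exactly 1 defective: choose 1 of the 7 defective and 5 of the 7 working, C(7,1)·C(7,5) = 7·21 = 147.
Probability = 147/3003 = 7/143.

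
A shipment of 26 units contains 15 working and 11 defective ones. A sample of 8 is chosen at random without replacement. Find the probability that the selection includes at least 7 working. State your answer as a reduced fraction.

108/2185

Total selections: C(26,8) = 1562275.
Favorable selections (at least 7 working): C(15,7)·C(11,1) + C(15,8)·C(11,0) = 70785 + 6435 = 77220.
Probability = 77220/1562275 = 108/2185.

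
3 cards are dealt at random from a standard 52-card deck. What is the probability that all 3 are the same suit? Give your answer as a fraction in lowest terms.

There are C(52,3) = 22100 possible 3-card hands.
Hands of one suit: 4 suits × C(13,3) = 4·286 = 1144.
Probability = 1144/22100 = 22/425.

22/425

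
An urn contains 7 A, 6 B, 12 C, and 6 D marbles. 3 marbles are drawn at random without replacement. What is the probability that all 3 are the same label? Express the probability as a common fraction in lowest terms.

59/899

There are C(31,3) = 4495 ways to draw 3 marbles.
All same label: C(7,3) + C(6,3) + C(12,3) + C(6,3) = 35 + 20 + 220 + 20 = 295.
Probability = 295/4495 = 59/899.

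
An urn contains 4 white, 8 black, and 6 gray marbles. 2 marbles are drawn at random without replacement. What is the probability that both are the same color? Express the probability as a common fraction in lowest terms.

49/153

There are C(18,2) = 153 ways to draw 2 marbles.
All same color: C(4,2) + C(8,2) + C(6,2) = 6 + 28 + 15 = 49.
Probability = 49/153.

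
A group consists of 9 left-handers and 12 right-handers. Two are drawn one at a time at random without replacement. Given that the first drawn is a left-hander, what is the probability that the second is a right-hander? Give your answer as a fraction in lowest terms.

After removing one left-hander, 20 remain: 8 left-handers and 12 right-handers.
So the probability the next is a right-hander is 12/20 = 3/5.

3/5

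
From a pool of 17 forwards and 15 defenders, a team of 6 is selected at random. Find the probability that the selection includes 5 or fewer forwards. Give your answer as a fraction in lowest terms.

15961/16182

Total selections: C(32,6) = 906192.
The complement is exactly 6 forwards: C(17,6)·C(15,0) = 12376.
Probability = 1 − 12376/906192 = 893816/906192 = 15961/16182.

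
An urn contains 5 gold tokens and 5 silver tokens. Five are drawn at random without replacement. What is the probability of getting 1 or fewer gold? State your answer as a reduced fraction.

Total selections: C(10,5) = 252.
Favorable selections (1 or fewer gold): C(5,0)·C(5,5) + C(5,1)·C(5,4) = 1 + 25 = 26.
Probability = 26/252 = 13/126.

13/126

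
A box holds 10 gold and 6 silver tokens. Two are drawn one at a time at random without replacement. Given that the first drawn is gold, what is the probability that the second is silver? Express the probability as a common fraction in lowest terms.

After removing one gold, 15 remain: 9 gold and 6 silver.
So the probability the next is silver is 6/15 = 2/5.

2/5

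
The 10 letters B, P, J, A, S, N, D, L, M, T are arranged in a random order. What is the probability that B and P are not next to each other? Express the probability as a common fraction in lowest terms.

4/5

There are 10! = 3628800 arrangements.
Arrangements with B and P adjacent: 2·9! = 725760.
So not adjacent: 3628800 − 725760 = 2903040, probability 2903040/3628800 = 4/5.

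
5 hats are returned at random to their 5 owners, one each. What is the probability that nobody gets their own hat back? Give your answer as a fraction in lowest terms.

11/30

There are 5! = 120 assignments.
By inclusion-exclusion, assignments with no fixed points: C(5,0)·5! − C(5,1)·4! + C(5,2)·3! − C(5,3)·2! + C(5,4)·1! − C(5,5)·0! = 44.
Probability = 44/120 = 11/30.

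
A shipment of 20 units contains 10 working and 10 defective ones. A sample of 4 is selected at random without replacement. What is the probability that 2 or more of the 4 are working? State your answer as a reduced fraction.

Total selections: C(20,4) = 4845.
Count the complement (fewer than 2 working): C(10,0)·C(10,4) + C(10,1)·C(10,3) = 210 + 1200 = 1410.
Probability = 1 − 1410/4845 = 3435/4845 = 229/323.

229/323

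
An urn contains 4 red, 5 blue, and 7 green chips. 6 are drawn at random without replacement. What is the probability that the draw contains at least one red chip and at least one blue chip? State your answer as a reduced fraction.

There are C(16,6) = 8008 possible draws.
By inclusion-exclusion on the complements, draws missing all red or all blue: C(12,6) + C(11,6) − C(7,6) = 924 + 462 − 7 = 1379.
So draws with at least one of each: 8008 − 1379 = 6629, probability 6629/8008 = 947/1144.

947/1144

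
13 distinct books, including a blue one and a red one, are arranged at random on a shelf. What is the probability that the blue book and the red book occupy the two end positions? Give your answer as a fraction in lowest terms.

There are 13! = 6227020800 arrangements.
Place the blue book and the red book at the ends in 2 ways, arrange the remaining 11 in 11! = 39916800 ways: 2·39916800 = 79833600.
Probability = 79833600/6227020800 = 1/78.

1/78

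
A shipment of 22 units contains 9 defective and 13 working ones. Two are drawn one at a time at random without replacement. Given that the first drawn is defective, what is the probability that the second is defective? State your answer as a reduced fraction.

8/21

After removing one defective, 21 remain: 8 defective and 13 working.
So the probability the next is defective is 8/21.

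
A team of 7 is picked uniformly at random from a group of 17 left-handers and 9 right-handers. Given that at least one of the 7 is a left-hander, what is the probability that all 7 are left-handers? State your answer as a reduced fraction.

286/9673

Work in counts. Selections with at least one left-hander: C(26,7) − C(9,7) = 657800 − 36 = 657764.
Of those, selections where all 7 are left-handers: C(17,7) = 19448.
Conditional probability = 19448/657764 = 286/9673.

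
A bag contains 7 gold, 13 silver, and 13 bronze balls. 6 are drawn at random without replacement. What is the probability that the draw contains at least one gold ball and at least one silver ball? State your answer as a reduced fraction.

60021/79112

There are C(33,6) = 1107568 possible draws.
By inclusion-exclusion on the complements, draws missing all gold or all silver: C(26,6) + C(20,6) − C(13,6) = 230230 + 38760 − 1716 = 267274.
So draws with at least one of each: 1107568 − 267274 = 840294, probability 840294/1107568 = 60021/79112.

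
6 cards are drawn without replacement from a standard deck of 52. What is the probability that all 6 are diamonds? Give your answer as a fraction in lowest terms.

There are C(52,6) = 20358520 possible 6-card hands.
Hands that are all diamonds: C(13,6) = 1716.
Probability = 1716/20358520 = 33/391510.

33/391510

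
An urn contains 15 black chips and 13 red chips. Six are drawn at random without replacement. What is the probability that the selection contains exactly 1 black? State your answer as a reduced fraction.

33/644

Total number of selections: C(28,6) = 376740.
Selections with exactly 1 black: choose 1 of the 15 black and 5 of the 13 red, C(15,1)·C(13,5) = 15·1287 = 19305.
Probability = 19305/376740 = 33/644.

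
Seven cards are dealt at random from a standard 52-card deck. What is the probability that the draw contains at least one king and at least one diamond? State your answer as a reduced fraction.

53122231/133784560

There are C(52,7) = 133784560 possible draws.
By inclusion-exclusion on the complements, draws missing all kings or all diamonds: C(48,7) + C(39,7) − C(36,7) = 73629072 + 15380937 − 8347680 = 80662329.
So draws with at least one of each: 133784560 − 80662329 = 53122231, probability 53122231/133784560.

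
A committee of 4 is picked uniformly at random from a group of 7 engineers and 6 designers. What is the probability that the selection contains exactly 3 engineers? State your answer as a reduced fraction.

The sample space is all 4-subsets of the 13: C(13,4) = 715.
Selections with exactly 3 engineers: choose 3 of the 7 engineers and 1 of the 6 designers, C(7,3)·C(6,1) = 35·6 = 210.
Probability = 210/715 = 42/143.

42/143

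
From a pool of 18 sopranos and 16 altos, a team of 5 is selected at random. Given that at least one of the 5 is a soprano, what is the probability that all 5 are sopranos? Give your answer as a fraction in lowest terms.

119/3804

Work in counts. Selections with at least one soprano: C(34,5) − C(16,5) = 278256 − 4368 = 273888.
Of those, selections where all 5 are sopranos: C(18,5) = 8568.
Conditional probability = 8568/273888 = 119/3804.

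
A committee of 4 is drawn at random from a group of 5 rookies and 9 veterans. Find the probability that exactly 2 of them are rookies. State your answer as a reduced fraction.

The sample space is all 4-subsets of the 14: C(14,4) = 1001.
Selections with exactly 2 rookies: choose 2 of the 5 rookies and 2 of the 9 veterans, C(5,2)·C(9,2) = 10·36 = 360.
Probability = 360/1001.

360/1001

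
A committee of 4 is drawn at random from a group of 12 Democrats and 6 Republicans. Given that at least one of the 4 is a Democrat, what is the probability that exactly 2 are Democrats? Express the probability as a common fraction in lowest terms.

66/203

Work in counts. Selections with at least one Democrat: C(18,4) − C(6,4) = 3060 − 15 = 3045.
Of those, selections where exactly 2 are Democrats: C(12,2)·C(6,2) = 66·15 = 990.
Conditional probability = 990/3045 = 66/203.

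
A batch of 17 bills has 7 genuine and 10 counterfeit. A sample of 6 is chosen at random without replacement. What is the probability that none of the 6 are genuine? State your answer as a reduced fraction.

There are C(17,6) = 12376 possible selections.
Selections with no genuine (all counterfeit): C(10,6) = 210.
Probability = 210/12376 = 15/884.

15/884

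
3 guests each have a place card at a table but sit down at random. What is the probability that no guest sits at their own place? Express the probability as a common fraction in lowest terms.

There are 3! = 6 seatings.
By inclusion-exclusion, seatings with no fixed points: C(3,0)·3! − C(3,1)·2! + C(3,2)·1! − C(3,3)·0! = 2.
Probability = 2/6 = 1/3.

1/3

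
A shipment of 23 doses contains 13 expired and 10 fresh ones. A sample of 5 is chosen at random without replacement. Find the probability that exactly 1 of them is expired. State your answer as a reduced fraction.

390/4807

Total number of selections: C(23,5) = 33649.
Selections with exactly 1 expired: choose 1 of the 13 expired and 4 of the 10 fresh, C(13,1)·C(10,4) = 13·210 = 2730.
Probability = 2730/33649 = 390/4807.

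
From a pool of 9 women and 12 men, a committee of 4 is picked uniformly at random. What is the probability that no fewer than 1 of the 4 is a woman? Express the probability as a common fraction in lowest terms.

122/133

There are C(21,4) = 5985 ways to choose the 4.
The complement is all 4 are men: C(12,4) = 495.
Probability = 1 − 495/5985 = 5490/5985 = 122/133.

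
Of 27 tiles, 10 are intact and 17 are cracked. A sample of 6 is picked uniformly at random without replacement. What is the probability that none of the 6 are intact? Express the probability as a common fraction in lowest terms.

There are C(27,6) = 296010 possible selections.
Selections with no intact (all cracked): C(17,6) = 12376.
Probability = 12376/296010 = 476/11385.

476/11385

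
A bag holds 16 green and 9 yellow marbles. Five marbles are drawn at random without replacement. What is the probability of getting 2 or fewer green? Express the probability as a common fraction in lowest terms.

Total selections: C(25,5) = 53130.
Favorable selections (2 or fewer green): C(16,0)·C(9,5) + C(16,1)·C(9,4) + C(16,2)·C(9,3) = 126 + 2016 + 10080 = 12222.
Probability = 12222/53130 = 291/1265.

291/1265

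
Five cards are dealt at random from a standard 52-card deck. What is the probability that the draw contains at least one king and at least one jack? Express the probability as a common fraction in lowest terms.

There are C(52,5) = 2598960 possible draws.
By inclusion-exclusion on the complements, draws missing all kings or all jacks: C(48,5) + C(48,5) − C(44,5) = 1712304 + 1712304 − 1086008 = 2338600.
So draws with at least one of each: 2598960 − 2338600 = 260360, probability 260360/2598960 = 6509/64974.

6509/64974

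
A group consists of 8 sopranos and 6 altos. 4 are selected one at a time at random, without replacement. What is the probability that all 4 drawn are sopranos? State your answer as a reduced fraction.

10/143

Multiply the conditional probabilities at each draw: 8/14 · 7/13 · 6/12 · 5/11 = 1680/24024 = 10/143.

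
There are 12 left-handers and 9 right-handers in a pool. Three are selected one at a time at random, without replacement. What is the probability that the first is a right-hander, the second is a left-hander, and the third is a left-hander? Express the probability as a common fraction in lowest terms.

Multiply the conditional probabilities at each draw: 9/21 · 12/20 · 11/19 = 1188/7980 = 99/665.

99/665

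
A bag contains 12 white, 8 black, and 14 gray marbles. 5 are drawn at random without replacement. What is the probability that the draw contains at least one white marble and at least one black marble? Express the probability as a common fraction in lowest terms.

1069/1581

There are C(34,5) = 278256 possible draws.
By inclusion-exclusion on the complements, draws missing all white or all black: C(22,5) + C(26,5) − C(14,5) = 26334 + 65780 − 2002 = 90112.
So draws with at least one of each: 278256 − 90112 = 188144, probability 188144/278256 = 1069/1581.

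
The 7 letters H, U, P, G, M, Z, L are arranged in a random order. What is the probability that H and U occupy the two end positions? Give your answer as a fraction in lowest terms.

1/21

There are 7! = 5040 arrangements.
Place H and U at the ends in 2 ways, arrange the remaining 5 in 5! = 120 ways: 2·120 = 240.
Probability = 240/5040 = 1/21.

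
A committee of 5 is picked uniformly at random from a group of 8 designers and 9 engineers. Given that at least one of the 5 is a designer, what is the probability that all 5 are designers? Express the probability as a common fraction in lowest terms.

Work in counts. Selections with at least one designer: C(17,5) − C(9,5) = 6188 − 126 = 6062.
Of those, selections where all 5 are designers: C(8,5) = 56.
Conditional probability = 56/6062 = 4/433.

4/433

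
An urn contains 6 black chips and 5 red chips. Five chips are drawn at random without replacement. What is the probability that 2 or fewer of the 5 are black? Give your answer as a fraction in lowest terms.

Total selections: C(11,5) = 462.
Favorable selections (2 or fewer black): C(6,0)·C(5,5) + C(6,1)·C(5,4) + C(6,2)·C(5,3) = 1 + 30 + 150 = 181.
Probability = 181/462.

181/462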